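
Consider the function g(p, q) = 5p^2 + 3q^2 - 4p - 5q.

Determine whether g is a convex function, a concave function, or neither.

g is quadratic, so its Hessian is the constant matrix H = [[10, 0], [0, 6]].
det(H) = 60, tr(H) = 16.
det(H) > 0 and tr(H) > 0, so H is positive definite everywhere: convex.

convex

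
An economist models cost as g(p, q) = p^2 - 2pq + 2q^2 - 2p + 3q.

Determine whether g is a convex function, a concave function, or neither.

convex

g is quadratic, so its Hessian is the constant matrix H = [[2, -2], [-2, 4]].
det(H) = 4, tr(H) = 6.
det(H) > 0 and tr(H) > 0, so H is positive definite everywhere: convex.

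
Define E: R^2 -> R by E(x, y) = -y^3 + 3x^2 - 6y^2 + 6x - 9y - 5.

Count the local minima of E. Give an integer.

1

E separates as a function of x plus a function of y, so ∇E=0 decouples.
∂E/∂x = 6(x + 1) = 0 at x ∈ {-1}; ∂E/∂y = -3(y + 1)(y + 3) = 0 at y ∈ {-3, -1}.
The Hessian is diagonal: diag(E_xx, E_yy). Second derivatives: E_xx(-1)=6; E_yy(-3)=6, E_yy(-1)=-6.
Local minima occur where both diagonal entries positive: (-1, -3). Count: 1.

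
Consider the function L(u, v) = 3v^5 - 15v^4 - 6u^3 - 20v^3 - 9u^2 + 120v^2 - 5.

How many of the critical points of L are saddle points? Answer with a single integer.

L separates as a function of u plus a function of v, so ∇L=0 decouples.
∂L/∂u = -18u(u + 1) = 0 at u ∈ {-1, 0}; ∂L/∂v = 15v(v - 4)(v - 2)(v + 2) = 0 at v ∈ {-2, 0, 2, 4}.
The Hessian is diagonal: diag(L_uu, L_vv). Second derivatives: L_uu(-1)=18, L_uu(0)=-18; L_vv(-2)=-720, L_vv(0)=240, L_vv(2)=-240, L_vv(4)=720.
Saddle points occur where the two diagonal entries have opposite signs: (-1, -2), (-1, 2), (0, 0), (0, 4). Count: 4.

4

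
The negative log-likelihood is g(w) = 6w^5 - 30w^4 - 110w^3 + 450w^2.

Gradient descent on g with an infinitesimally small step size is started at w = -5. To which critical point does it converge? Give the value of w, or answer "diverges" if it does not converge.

g'(w) = 30w(w - 5)(w - 2)(w + 3), so g'(-5) = 21000.
Gradient descent moves in the -g' direction, i.e. w is decreasing.
There is no critical point below w=-5, and g' keeps the same sign, so the iterate runs off to −∞.

diverges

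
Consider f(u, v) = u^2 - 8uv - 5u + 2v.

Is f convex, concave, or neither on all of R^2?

neither

f is quadratic, so its Hessian is the constant matrix H = [[2, -8], [-8, 0]].
det(H) = -64, tr(H) = 2.
det(H) < 0, so H is indefinite: neither convex nor concave.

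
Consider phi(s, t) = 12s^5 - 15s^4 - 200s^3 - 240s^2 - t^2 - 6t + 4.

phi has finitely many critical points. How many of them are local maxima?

phi separates as a function of s plus a function of t, so ∇phi=0 decouples.
∂phi/∂s = 60s(s - 4)(s + 1)(s + 2) = 0 at s ∈ {-2, -1, 0, 4}; ∂phi/∂t = -2(t + 3) = 0 at t ∈ {-3}.
The Hessian is diagonal: diag(phi_ss, phi_tt). Second derivatives: phi_ss(-2)=-720, phi_ss(-1)=300, phi_ss(0)=-480, phi_ss(4)=7200; phi_tt(-3)=-2.
Local maxima occur where both diagonal entries negative: (-2, -3), (0, -3). Count: 2.

2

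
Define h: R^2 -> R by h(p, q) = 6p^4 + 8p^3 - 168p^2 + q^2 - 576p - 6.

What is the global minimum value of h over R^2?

-2950

h(p,q) separates as A(p) + B(q) − 6, so its minimum is min A + min B − 6.
A'(p) = 24(p - 4)(p + 2)(p + 3) vanishes at p ∈ {-3, -2, 4}; B'(q) = 2q vanishes at q ∈ {0}.
Local minima of A (where A''>0): A(-3)=486, A(4)=-2944. Local minima of B: B(0)=0.
So the global minimum of h is A(4) + B(0) − 6 = -2944 + 0 − 6 = -2950, attained at (4, 0).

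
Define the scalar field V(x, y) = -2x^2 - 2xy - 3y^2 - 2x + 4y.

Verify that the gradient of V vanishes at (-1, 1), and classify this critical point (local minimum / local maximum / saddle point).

∇V = (-4x - 2y - 2, -2x - 6y + 4); substituting (-1, 1) gives ∇V = (0, 0), so (-1, 1) is indeed a critical point.
The Hessian of V is constant: H = [[-4, -2], [-2, -6]].
det(H) = (-4)·(-6) − (-2)² = 20.
det(H) > 0 and tr(H) = -10 < 0, so H is negative definite and the point is a local maximum.

local maximum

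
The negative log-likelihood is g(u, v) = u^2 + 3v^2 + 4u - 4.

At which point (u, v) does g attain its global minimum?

g(u,v) separates as P(u) + Q(v) − 4, so its minimum is min P + min Q − 4.
P'(u) = 2u + 4 vanishes at u ∈ {-2}; Q'(v) = 6v vanishes at v ∈ {0}.
Local minima of P (where P''>0): P(-2)=-4. Local minima of Q: Q(0)=0.
So the global minimum of g is P(-2) + Q(0) − 4 = -4 + 0 − 4 = -8, attained at (-2, 0).

(-2, 0)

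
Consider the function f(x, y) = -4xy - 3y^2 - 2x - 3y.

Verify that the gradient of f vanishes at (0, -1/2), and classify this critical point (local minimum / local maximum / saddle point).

saddle point

∇f = (-4y - 2, -4x - 6y - 3); substituting (0, -1/2) gives ∇f = (0, 0), so (0, -1/2) is indeed a critical point.
The Hessian of f is constant: H = [[0, -4], [-4, -6]].
det(H) = 0·(-6) − (-4)² = -16.
Since det(H) < 0, H is indefinite and the critical point is a saddle point.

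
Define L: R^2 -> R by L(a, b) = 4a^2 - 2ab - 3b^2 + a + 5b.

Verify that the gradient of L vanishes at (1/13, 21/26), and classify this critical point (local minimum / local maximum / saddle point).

∇L = (8a - 2b + 1, -2a - 6b + 5); substituting (1/13, 21/26) gives ∇L = (0, 0), so (1/13, 21/26) is indeed a critical point.
The Hessian of L is constant: H = [[8, -2], [-2, -6]].
det(H) = 8·(-6) − (-2)² = -52.
Since det(H) < 0, H is indefinite and the critical point is a saddle point.

saddle point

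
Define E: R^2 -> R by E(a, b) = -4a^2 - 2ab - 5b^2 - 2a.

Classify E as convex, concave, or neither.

concave

E is quadratic, so its Hessian is the constant matrix H = [[-8, -2], [-2, -10]].
det(H) = 76, tr(H) = -18.
det(H) > 0 and tr(H) < 0, so H is negative definite everywhere: concave.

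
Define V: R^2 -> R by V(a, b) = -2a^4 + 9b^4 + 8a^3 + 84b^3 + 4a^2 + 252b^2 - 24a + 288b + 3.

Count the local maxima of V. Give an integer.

2

V separates as a function of a plus a function of b, so ∇V=0 decouples.
∂V/∂a = -8(a - 3)(a - 1)(a + 1) = 0 at a ∈ {-1, 1, 3}; ∂V/∂b = 36(b + 1)(b + 2)(b + 4) = 0 at b ∈ {-4, -2, -1}.
The Hessian is diagonal: diag(V_aa, V_bb). Second derivatives: V_aa(-1)=-64, V_aa(1)=32, V_aa(3)=-64; V_bb(-4)=216, V_bb(-2)=-72, V_bb(-1)=108.
Local maxima occur where both diagonal entries negative: (-1, -2), (3, -2). Count: 2.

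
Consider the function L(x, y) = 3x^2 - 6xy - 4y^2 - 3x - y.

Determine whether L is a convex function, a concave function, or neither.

L is quadratic, so its Hessian is the constant matrix H = [[6, -6], [-6, -8]].
det(H) = -84, tr(H) = -2.
det(H) < 0, so H is indefinite: neither convex nor concave.

neither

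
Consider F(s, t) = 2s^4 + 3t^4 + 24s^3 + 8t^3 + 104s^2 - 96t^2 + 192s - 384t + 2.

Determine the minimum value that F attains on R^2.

F(s,t) separates as P(s) + Q(t) + 2, so its minimum is min P + min Q + 2.
P'(s) = 8(s + 2)(s + 3)(s + 4) vanishes at s ∈ {-4, -3, -2}; Q'(t) = 12(t - 4)(t + 2)(t + 4) vanishes at t ∈ {-4, -2, 4}.
Local minima of P (where P''>0): P(-4)=-128, P(-2)=-128. Local minima of Q: Q(-4)=256, Q(4)=-1792.
So the global minimum of F is P(-4) + Q(4) + 2 = -128 − 1792 + 2 = -1918, attained at (-4, 4).

-1918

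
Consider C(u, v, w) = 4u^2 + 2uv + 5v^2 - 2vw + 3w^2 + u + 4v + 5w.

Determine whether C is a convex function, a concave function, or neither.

C is quadratic, so its Hessian is the constant matrix H = [[8, 2, 0], [2, 10, -2], [0, -2, 6]].
Leading principal minors: 8, 76, 424.
All positive ⇒ H ≻ 0 ⇒ convex.

convex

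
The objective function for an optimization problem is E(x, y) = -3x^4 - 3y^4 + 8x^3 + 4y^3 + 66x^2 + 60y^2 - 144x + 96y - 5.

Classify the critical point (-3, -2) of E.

The mixed partial ∂²E/∂x∂y is 0, so the Hessian at any point is diag(E_xx, E_yy) = diag(12(-3x^2 + 4x + 11), 12(-3y^2 + 2y + 10)).
At (-3, -2): H = diag(-336, -72).
Both eigenvalues are negative, so H is negative definite: a local maximum.

local maximum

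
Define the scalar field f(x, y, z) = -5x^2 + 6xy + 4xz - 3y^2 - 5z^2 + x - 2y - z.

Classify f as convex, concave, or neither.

concave

f is quadratic, so its Hessian is the constant matrix H = [[-10, 6, 4], [6, -6, 0], [4, 0, -10]].
Leading principal minors: -10, 24, -144.
Signs alternate −, +, − ⇒ H ≺ 0 ⇒ concave.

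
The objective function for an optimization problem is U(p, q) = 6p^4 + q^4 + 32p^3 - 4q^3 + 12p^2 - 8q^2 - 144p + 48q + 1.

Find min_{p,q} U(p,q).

U(p,q) separates as A(p) + B(q) + 1, so its minimum is min A + min B + 1.
A'(p) = 24(p - 1)(p + 2)(p + 3) vanishes at p ∈ {-3, -2, 1}; B'(q) = 4(q - 3)(q - 2)(q + 2) vanishes at q ∈ {-2, 2, 3}.
Local minima of A (where A''>0): A(-3)=162, A(1)=-94. Local minima of B: B(-2)=-80, B(3)=45.
So the global minimum of U is A(1) + B(-2) + 1 = -94 − 80 + 1 = -173, attained at (1, -2).

-173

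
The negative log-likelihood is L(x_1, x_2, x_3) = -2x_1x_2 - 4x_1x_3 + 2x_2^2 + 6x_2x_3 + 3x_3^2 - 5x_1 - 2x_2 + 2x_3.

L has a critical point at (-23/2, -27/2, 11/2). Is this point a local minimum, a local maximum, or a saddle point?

saddle point

The Hessian is constant: H = [[0, -2, -4], [-2, 4, 6], [-4, 6, 6]].
Leading principal minors: Δ₁ = 0, Δ₂ = -4, Δ₃ = 8.
The minors fit neither the all-positive nor the alternating-sign pattern, so H is indefinite: a saddle point.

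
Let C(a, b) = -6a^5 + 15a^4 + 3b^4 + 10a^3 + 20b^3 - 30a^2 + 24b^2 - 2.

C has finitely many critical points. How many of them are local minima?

4

C separates as a function of a plus a function of b, so ∇C=0 decouples.
∂C/∂a = -30a(a - 2)(a - 1)(a + 1) = 0 at a ∈ {-1, 0, 1, 2}; ∂C/∂b = 12b(b + 1)(b + 4) = 0 at b ∈ {-4, -1, 0}.
The Hessian is diagonal: diag(C_aa, C_bb). Second derivatives: C_aa(-1)=180, C_aa(0)=-60, C_aa(1)=60, C_aa(2)=-180; C_bb(-4)=144, C_bb(-1)=-36, C_bb(0)=48.
Local minima occur where both diagonal entries positive: (-1, -4), (-1, 0), (1, -4), (1, 0). Count: 4.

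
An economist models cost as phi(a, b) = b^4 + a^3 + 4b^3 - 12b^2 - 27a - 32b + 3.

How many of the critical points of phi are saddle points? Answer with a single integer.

phi separates as a function of a plus a function of b, so ∇phi=0 decouples.
∂phi/∂a = 3(a - 3)(a + 3) = 0 at a ∈ {-3, 3}; ∂phi/∂b = 4(b - 2)(b + 1)(b + 4) = 0 at b ∈ {-4, -1, 2}.
The Hessian is diagonal: diag(phi_aa, phi_bb). Second derivatives: phi_aa(-3)=-18, phi_aa(3)=18; phi_bb(-4)=72, phi_bb(-1)=-36, phi_bb(2)=72.
Saddle points occur where the two diagonal entries have opposite signs: (-3, -4), (-3, 2), (3, -1). Count: 3.

3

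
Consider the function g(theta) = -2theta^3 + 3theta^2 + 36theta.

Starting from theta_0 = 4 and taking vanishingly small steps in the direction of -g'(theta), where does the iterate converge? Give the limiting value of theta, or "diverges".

g'(theta) = -6(theta - 3)(theta + 2), so g'(4) = -36.
Gradient descent moves in the -g' direction, i.e. theta is increasing.
There is no critical point above theta=4, and g' keeps the same sign, so the iterate runs off to +∞.

diverges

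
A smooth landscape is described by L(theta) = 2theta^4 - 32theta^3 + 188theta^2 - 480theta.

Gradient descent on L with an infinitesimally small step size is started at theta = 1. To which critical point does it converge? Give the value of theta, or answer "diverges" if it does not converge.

L'(theta) = 8(theta - 5)(theta - 4)(theta - 3), so L'(1) = -192.
Gradient descent moves in the -L' direction, i.e. theta is increasing.
The nearest critical point in that direction is theta = 3, where L'' = 16 > 0 (a local minimum). The iterate converges there.

3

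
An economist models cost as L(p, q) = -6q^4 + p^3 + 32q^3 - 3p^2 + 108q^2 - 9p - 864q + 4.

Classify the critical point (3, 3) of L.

local minimum

The mixed partial ∂²L/∂p∂q is 0, so the Hessian at any point is diag(L_pp, L_qq) = diag(6(p - 1), 24(-3q^2 + 8q + 9)).
At (3, 3): H = diag(12, 144).
Both eigenvalues are positive, so H is positive definite: a local minimum.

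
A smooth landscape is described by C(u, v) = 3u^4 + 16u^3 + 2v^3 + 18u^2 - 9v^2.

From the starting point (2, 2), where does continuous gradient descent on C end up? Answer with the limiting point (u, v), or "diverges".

(0, 3)

C is separable, so gradient descent decouples: u follows -∂C/∂u, v follows -∂C/∂v.
∂C/∂u = 12u(u + 1)(u + 3); at u=2 this is 360, so u decreases.
∂C/∂v = 6v(v - 3); at v=2 this is -12, so v increases.
u converges to its nearest critical value 0 (a local min of the u-part); v converges to 3. The iterate converges to (0, 3).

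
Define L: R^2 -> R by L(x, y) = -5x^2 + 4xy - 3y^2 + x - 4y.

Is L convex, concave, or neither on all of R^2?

L is quadratic, so its Hessian is the constant matrix H = [[-10, 4], [4, -6]].
det(H) = 44, tr(H) = -16.
det(H) > 0 and tr(H) < 0, so H is negative definite everywhere: concave.

concave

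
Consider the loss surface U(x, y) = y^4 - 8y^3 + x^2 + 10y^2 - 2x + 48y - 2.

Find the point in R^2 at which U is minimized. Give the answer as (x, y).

U(x,y) separates as P(x) + Q(y) − 2, so its minimum is min P + min Q − 2.
P'(x) = 2x - 2 vanishes at x ∈ {1}; Q'(y) = 4(y - 4)(y - 3)(y + 1) vanishes at y ∈ {-1, 3, 4}.
Local minima of P (where P''>0): P(1)=-1. Local minima of Q: Q(-1)=-29, Q(4)=96.
So the global minimum of U is P(1) + Q(-1) − 2 = -1 − 29 − 2 = -32, attained at (1, -1).

(1, -1)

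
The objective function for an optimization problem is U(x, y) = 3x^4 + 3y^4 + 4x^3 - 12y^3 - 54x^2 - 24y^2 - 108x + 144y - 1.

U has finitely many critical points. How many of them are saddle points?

U separates as a function of x plus a function of y, so ∇U=0 decouples.
∂U/∂x = 12(x - 3)(x + 1)(x + 3) = 0 at x ∈ {-3, -1, 3}; ∂U/∂y = 12(y - 3)(y - 2)(y + 2) = 0 at y ∈ {-2, 2, 3}.
The Hessian is diagonal: diag(U_xx, U_yy). Second derivatives: U_xx(-3)=144, U_xx(-1)=-96, U_xx(3)=288; U_yy(-2)=240, U_yy(2)=-48, U_yy(3)=60.
Saddle points occur where the two diagonal entries have opposite signs: (-3, 2), (-1, -2), (-1, 3), (3, 2). Count: 4.

4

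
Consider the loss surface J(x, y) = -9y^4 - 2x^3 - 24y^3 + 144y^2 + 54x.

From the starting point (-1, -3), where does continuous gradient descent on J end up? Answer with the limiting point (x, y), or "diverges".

(-3, 0)

J is separable, so gradient descent decouples: x follows -∂J/∂x, y follows -∂J/∂y.
∂J/∂x = -6(x - 3)(x + 3); at x=-1 this is 48, so x decreases.
∂J/∂y = -36y(y - 2)(y + 4); at y=-3 this is -540, so y increases.
x converges to its nearest critical value -3 (a local min of the x-part); y converges to 0. The iterate converges to (-3, 0).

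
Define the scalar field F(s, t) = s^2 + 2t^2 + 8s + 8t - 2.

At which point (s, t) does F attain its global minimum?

(-4, -2)

F(s,t) separates as P(s) + Q(t) − 2, so its minimum is min P + min Q − 2.
P'(s) = 2s + 8 vanishes at s ∈ {-4}; Q'(t) = 4(t + 2) vanishes at t ∈ {-2}.
Local minima of P (where P''>0): P(-4)=-16. Local minima of Q: Q(-2)=-8.
So the global minimum of F is P(-4) + Q(-2) − 2 = -16 − 8 − 2 = -26, attained at (-4, -2).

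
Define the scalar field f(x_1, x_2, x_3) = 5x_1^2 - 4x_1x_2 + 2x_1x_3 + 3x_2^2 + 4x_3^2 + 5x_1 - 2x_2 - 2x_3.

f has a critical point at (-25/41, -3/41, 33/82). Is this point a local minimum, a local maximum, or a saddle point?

The Hessian is constant: H = [[10, -4, 2], [-4, 6, 0], [2, 0, 8]].
Leading principal minors: Δ₁ = 10, Δ₂ = 44, Δ₃ = 328.
All leading minors are positive, so H is positive definite: a local minimum.

local minimum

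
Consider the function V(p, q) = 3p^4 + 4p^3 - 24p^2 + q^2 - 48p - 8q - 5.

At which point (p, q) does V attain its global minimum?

V(p,q) separates as A(p) + B(q) − 5, so its minimum is min A + min B − 5.
A'(p) = 12(p - 2)(p + 1)(p + 2) vanishes at p ∈ {-2, -1, 2}; B'(q) = 2q - 8 vanishes at q ∈ {4}.
Local minima of A (where A''>0): A(-2)=16, A(2)=-112. Local minima of B: B(4)=-16.
So the global minimum of V is A(2) + B(4) − 5 = -112 − 16 − 5 = -133, attained at (2, 4).

(2, 4)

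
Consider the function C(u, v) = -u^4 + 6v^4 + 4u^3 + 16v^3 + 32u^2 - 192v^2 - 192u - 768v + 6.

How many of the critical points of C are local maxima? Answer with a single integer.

2

C separates as a function of u plus a function of v, so ∇C=0 decouples.
∂C/∂u = -4(u - 4)(u - 3)(u + 4) = 0 at u ∈ {-4, 3, 4}; ∂C/∂v = 24(v - 4)(v + 2)(v + 4) = 0 at v ∈ {-4, -2, 4}.
The Hessian is diagonal: diag(C_uu, C_vv). Second derivatives: C_uu(-4)=-224, C_uu(3)=28, C_uu(4)=-32; C_vv(-4)=384, C_vv(-2)=-288, C_vv(4)=1152.
Local maxima occur where both diagonal entries negative: (-4, -2), (4, -2). Count: 2.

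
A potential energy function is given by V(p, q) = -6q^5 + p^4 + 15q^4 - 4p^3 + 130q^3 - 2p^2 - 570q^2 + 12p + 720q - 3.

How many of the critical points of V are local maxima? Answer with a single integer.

V separates as a function of p plus a function of q, so ∇V=0 decouples.
∂V/∂p = 4(p - 3)(p - 1)(p + 1) = 0 at p ∈ {-1, 1, 3}; ∂V/∂q = -30(q - 3)(q - 2)(q - 1)(q + 4) = 0 at q ∈ {-4, 1, 2, 3}.
The Hessian is diagonal: diag(V_pp, V_qq). Second derivatives: V_pp(-1)=32, V_pp(1)=-16, V_pp(3)=32; V_qq(-4)=6300, V_qq(1)=-300, V_qq(2)=180, V_qq(3)=-420.
Local maxima occur where both diagonal entries negative: (1, 1), (1, 3). Count: 2.

2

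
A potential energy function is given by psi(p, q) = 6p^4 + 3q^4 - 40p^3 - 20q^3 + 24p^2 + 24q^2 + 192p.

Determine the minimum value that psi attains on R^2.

psi(p,q) separates as A(p) + B(q), so its minimum is min A + min B.
A'(p) = 24(p - 4)(p - 2)(p + 1) vanishes at p ∈ {-1, 2, 4}; B'(q) = 12q(q - 4)(q - 1) vanishes at q ∈ {0, 1, 4}.
Local minima of A (where A''>0): A(-1)=-122, A(4)=128. Local minima of B: B(0)=0, B(4)=-128.
So the global minimum of psi is A(-1) + B(4) = -122 − 128 = -250, attained at (-1, 4).

-250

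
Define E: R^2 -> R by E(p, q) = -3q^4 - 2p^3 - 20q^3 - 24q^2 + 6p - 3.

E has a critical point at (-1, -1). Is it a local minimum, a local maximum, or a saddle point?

The mixed partial ∂²E/∂p∂q is 0, so the Hessian at any point is diag(E_pp, E_qq) = diag(-12p, -12(3q^2 + 10q + 4)).
At (-1, -1): H = diag(12, 36).
Both eigenvalues are positive, so H is positive definite: a local minimum.

local minimum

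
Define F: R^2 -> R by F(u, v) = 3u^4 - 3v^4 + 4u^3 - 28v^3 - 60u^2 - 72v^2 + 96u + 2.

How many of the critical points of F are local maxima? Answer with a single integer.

F separates as a function of u plus a function of v, so ∇F=0 decouples.
∂F/∂u = 12(u - 2)(u - 1)(u + 4) = 0 at u ∈ {-4, 1, 2}; ∂F/∂v = -12v(v + 3)(v + 4) = 0 at v ∈ {-4, -3, 0}.
The Hessian is diagonal: diag(F_uu, F_vv). Second derivatives: F_uu(-4)=360, F_uu(1)=-60, F_uu(2)=72; F_vv(-4)=-48, F_vv(-3)=36, F_vv(0)=-144.
Local maxima occur where both diagonal entries negative: (1, -4), (1, 0). Count: 2.

2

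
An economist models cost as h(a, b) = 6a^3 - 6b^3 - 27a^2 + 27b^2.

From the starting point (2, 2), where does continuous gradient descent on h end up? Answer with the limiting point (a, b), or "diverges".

h is separable, so gradient descent decouples: a follows -∂h/∂a, b follows -∂h/∂b.
∂h/∂a = 18a(a - 3); at a=2 this is -36, so a increases.
∂h/∂b = -18b(b - 3); at b=2 this is 36, so b decreases.
a converges to its nearest critical value 3 (a local min of the a-part); b converges to 0. The iterate converges to (3, 0).

(3, 0)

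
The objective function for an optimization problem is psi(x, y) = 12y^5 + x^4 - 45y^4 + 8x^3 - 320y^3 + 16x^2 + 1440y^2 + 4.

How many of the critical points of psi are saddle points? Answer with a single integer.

6

psi separates as a function of x plus a function of y, so ∇psi=0 decouples.
∂psi/∂x = 4x(x + 2)(x + 4) = 0 at x ∈ {-4, -2, 0}; ∂psi/∂y = 60y(y - 4)(y - 3)(y + 4) = 0 at y ∈ {-4, 0, 3, 4}.
The Hessian is diagonal: diag(psi_xx, psi_yy). Second derivatives: psi_xx(-4)=32, psi_xx(-2)=-16, psi_xx(0)=32; psi_yy(-4)=-13440, psi_yy(0)=2880, psi_yy(3)=-1260, psi_yy(4)=1920.
Saddle points occur where the two diagonal entries have opposite signs: (-4, -4), (-4, 3), (-2, 0), (-2, 4), (0, -4), (0, 3). Count: 6.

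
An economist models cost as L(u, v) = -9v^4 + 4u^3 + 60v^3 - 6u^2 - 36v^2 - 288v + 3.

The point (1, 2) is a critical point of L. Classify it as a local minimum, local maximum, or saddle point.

local minimum

The mixed partial ∂²L/∂u∂v is 0, so the Hessian at any point is diag(L_uu, L_vv) = diag(12(2u - 1), 36(-3v^2 + 10v - 2)).
At (1, 2): H = diag(12, 216).
Both eigenvalues are positive, so H is positive definite: a local minimum.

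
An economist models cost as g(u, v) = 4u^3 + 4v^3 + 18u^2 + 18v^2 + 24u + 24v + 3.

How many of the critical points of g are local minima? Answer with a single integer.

1

g separates as a function of u plus a function of v, so ∇g=0 decouples.
∂g/∂u = 12(u + 1)(u + 2) = 0 at u ∈ {-2, -1}; ∂g/∂v = 12(v + 1)(v + 2) = 0 at v ∈ {-2, -1}.
The Hessian is diagonal: diag(g_uu, g_vv). Second derivatives: g_uu(-2)=-12, g_uu(-1)=12; g_vv(-2)=-12, g_vv(-1)=12.
Local minima occur where both diagonal entries positive: (-1, -1). Count: 1.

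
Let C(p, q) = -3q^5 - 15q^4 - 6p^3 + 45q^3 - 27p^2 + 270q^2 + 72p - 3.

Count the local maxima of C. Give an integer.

C separates as a function of p plus a function of q, so ∇C=0 decouples.
∂C/∂p = -18(p - 1)(p + 4) = 0 at p ∈ {-4, 1}; ∂C/∂q = -15q(q - 3)(q + 3)(q + 4) = 0 at q ∈ {-4, -3, 0, 3}.
The Hessian is diagonal: diag(C_pp, C_qq). Second derivatives: C_pp(-4)=90, C_pp(1)=-90; C_qq(-4)=420, C_qq(-3)=-270, C_qq(0)=540, C_qq(3)=-1890.
Local maxima occur where both diagonal entries negative: (1, -3), (1, 3). Count: 2.

2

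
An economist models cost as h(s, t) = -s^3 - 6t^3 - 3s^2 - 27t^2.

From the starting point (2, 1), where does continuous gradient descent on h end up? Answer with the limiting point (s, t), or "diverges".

h is separable, so gradient descent decouples: s follows -∂h/∂s, t follows -∂h/∂t.
∂h/∂s = -3s(s + 2); at s=2 this is -24, so s increases.
∂h/∂t = -18t(t + 3); at t=1 this is -72, so t increases.
The s-coordinate has no critical point in that direction and runs off to infinity.

diverges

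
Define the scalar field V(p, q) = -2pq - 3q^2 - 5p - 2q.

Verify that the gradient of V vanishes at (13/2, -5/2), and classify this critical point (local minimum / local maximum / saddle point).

∇V = (-2q - 5, -2p - 6q - 2); substituting (13/2, -5/2) gives ∇V = (0, 0), so (13/2, -5/2) is indeed a critical point.
The Hessian of V is constant: H = [[0, -2], [-2, -6]].
det(H) = 0·(-6) − (-2)² = -4.
Since det(H) < 0, H is indefinite and the critical point is a saddle point.

saddle point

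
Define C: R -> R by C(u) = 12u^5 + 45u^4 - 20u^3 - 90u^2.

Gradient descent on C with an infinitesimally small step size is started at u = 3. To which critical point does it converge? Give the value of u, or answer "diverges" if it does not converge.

1

C'(u) = 60u(u - 1)(u + 1)(u + 3), so C'(3) = 8640.
Gradient descent moves in the -C' direction, i.e. u is decreasing.
The nearest critical point in that direction is u = 1, where C'' = 480 > 0 (a local minimum). The iterate converges there.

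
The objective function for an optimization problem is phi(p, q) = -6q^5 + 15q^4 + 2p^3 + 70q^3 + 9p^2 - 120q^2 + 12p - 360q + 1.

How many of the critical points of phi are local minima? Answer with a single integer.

2

phi separates as a function of p plus a function of q, so ∇phi=0 decouples.
∂phi/∂p = 6(p + 1)(p + 2) = 0 at p ∈ {-2, -1}; ∂phi/∂q = -30(q - 3)(q - 2)(q + 1)(q + 2) = 0 at q ∈ {-2, -1, 2, 3}.
The Hessian is diagonal: diag(phi_pp, phi_qq). Second derivatives: phi_pp(-2)=-6, phi_pp(-1)=6; phi_qq(-2)=600, phi_qq(-1)=-360, phi_qq(2)=360, phi_qq(3)=-600.
Local minima occur where both diagonal entries positive: (-1, -2), (-1, 2). Count: 2.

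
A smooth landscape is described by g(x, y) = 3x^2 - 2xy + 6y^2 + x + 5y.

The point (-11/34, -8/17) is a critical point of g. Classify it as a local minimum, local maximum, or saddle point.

local minimum

The Hessian of g is constant: H = [[6, -2], [-2, 12]].
det(H) = 6·12 − (-2)² = 68.
det(H) > 0 and tr(H) = 18 > 0, so H is positive definite and the point is a local minimum.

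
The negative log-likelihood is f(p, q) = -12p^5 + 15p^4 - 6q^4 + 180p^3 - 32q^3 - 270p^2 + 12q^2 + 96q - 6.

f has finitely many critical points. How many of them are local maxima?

4

f separates as a function of p plus a function of q, so ∇f=0 decouples.
∂f/∂p = -60p(p - 3)(p - 1)(p + 3) = 0 at p ∈ {-3, 0, 1, 3}; ∂f/∂q = -24(q - 1)(q + 1)(q + 4) = 0 at q ∈ {-4, -1, 1}.
The Hessian is diagonal: diag(f_pp, f_qq). Second derivatives: f_pp(-3)=4320, f_pp(0)=-540, f_pp(1)=480, f_pp(3)=-2160; f_qq(-4)=-360, f_qq(-1)=144, f_qq(1)=-240.
Local maxima occur where both diagonal entries negative: (0, -4), (0, 1), (3, -4), (3, 1). Count: 4.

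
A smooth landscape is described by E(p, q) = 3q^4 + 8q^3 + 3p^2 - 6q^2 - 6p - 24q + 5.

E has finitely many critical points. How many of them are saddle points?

1

E separates as a function of p plus a function of q, so ∇E=0 decouples.
∂E/∂p = 6(p - 1) = 0 at p ∈ {1}; ∂E/∂q = 12(q - 1)(q + 1)(q + 2) = 0 at q ∈ {-2, -1, 1}.
The Hessian is diagonal: diag(E_pp, E_qq). Second derivatives: E_pp(1)=6; E_qq(-2)=36, E_qq(-1)=-24, E_qq(1)=72.
Saddle points occur where the two diagonal entries have opposite signs: (1, -1). Count: 1.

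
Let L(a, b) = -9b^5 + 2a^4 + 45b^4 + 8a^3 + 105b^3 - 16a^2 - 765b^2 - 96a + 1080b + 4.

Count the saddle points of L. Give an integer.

L separates as a function of a plus a function of b, so ∇L=0 decouples.
∂L/∂a = 8(a - 2)(a + 2)(a + 3) = 0 at a ∈ {-3, -2, 2}; ∂L/∂b = -45(b - 4)(b - 2)(b - 1)(b + 3) = 0 at b ∈ {-3, 1, 2, 4}.
The Hessian is diagonal: diag(L_aa, L_bb). Second derivatives: L_aa(-3)=40, L_aa(-2)=-32, L_aa(2)=160; L_bb(-3)=6300, L_bb(1)=-540, L_bb(2)=450, L_bb(4)=-1890.
Saddle points occur where the two diagonal entries have opposite signs: (-3, 1), (-3, 4), (-2, -3), (-2, 2), (2, 1), (2, 4). Count: 6.

6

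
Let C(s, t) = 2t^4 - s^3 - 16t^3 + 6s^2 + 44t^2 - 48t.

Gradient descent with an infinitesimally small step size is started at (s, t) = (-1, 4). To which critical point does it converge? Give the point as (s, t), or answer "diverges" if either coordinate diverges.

(0, 3)

C is separable, so gradient descent decouples: s follows -∂C/∂s, t follows -∂C/∂t.
∂C/∂s = -3s(s - 4); at s=-1 this is -15, so s increases.
∂C/∂t = 8(t - 3)(t - 2)(t - 1); at t=4 this is 48, so t decreases.
s converges to its nearest critical value 0 (a local min of the s-part); t converges to 3. The iterate converges to (0, 3).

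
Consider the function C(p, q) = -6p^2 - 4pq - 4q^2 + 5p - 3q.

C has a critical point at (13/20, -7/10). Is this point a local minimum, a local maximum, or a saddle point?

The Hessian of C is constant: H = [[-12, -4], [-4, -8]].
det(H) = (-12)·(-8) − (-4)² = 80.
det(H) > 0 and tr(H) = -20 < 0, so H is negative definite and the point is a local maximum.

local maximum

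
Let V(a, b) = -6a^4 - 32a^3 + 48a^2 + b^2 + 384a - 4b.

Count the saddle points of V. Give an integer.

V separates as a function of a plus a function of b, so ∇V=0 decouples.
∂V/∂a = -24(a - 2)(a + 2)(a + 4) = 0 at a ∈ {-4, -2, 2}; ∂V/∂b = 2(b - 2) = 0 at b ∈ {2}.
The Hessian is diagonal: diag(V_aa, V_bb). Second derivatives: V_aa(-4)=-288, V_aa(-2)=192, V_aa(2)=-576; V_bb(2)=2.
Saddle points occur where the two diagonal entries have opposite signs: (-4, 2), (2, 2). Count: 2.

2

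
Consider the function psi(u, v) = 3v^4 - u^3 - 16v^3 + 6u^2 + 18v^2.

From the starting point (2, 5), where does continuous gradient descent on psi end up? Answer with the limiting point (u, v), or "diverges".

(0, 3)

psi is separable, so gradient descent decouples: u follows -∂psi/∂u, v follows -∂psi/∂v.
∂psi/∂u = -3u(u - 4); at u=2 this is 12, so u decreases.
∂psi/∂v = 12v(v - 3)(v - 1); at v=5 this is 480, so v decreases.
u converges to its nearest critical value 0 (a local min of the u-part); v converges to 3. The iterate converges to (0, 3).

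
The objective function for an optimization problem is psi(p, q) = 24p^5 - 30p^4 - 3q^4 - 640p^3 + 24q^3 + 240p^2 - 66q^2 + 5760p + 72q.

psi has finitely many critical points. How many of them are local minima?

psi separates as a function of p plus a function of q, so ∇psi=0 decouples.
∂psi/∂p = 120(p - 4)(p - 2)(p + 2)(p + 3) = 0 at p ∈ {-3, -2, 2, 4}; ∂psi/∂q = -12(q - 3)(q - 2)(q - 1) = 0 at q ∈ {1, 2, 3}.
The Hessian is diagonal: diag(psi_pp, psi_qq). Second derivatives: psi_pp(-3)=-4200, psi_pp(-2)=2880, psi_pp(2)=-4800, psi_pp(4)=10080; psi_qq(1)=-24, psi_qq(2)=12, psi_qq(3)=-24.
Local minima occur where both diagonal entries positive: (-2, 2), (4, 2). Count: 2.

2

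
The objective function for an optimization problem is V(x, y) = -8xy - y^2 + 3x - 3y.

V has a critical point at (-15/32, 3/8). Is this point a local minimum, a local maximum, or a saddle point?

The Hessian of V is constant: H = [[0, -8], [-8, -2]].
det(H) = 0·(-2) − (-8)² = -64.
Since det(H) < 0, H is indefinite and the critical point is a saddle point.

saddle point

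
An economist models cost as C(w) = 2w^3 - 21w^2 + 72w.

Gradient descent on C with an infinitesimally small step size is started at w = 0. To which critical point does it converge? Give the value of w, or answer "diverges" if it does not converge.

diverges

C'(w) = 6(w - 4)(w - 3), so C'(0) = 72.
Gradient descent moves in the -C' direction, i.e. w is decreasing.
There is no critical point below w=0, and C' keeps the same sign, so the iterate runs off to −∞.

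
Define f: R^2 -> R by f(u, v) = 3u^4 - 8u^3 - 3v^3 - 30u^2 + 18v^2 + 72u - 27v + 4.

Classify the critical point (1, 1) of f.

The mixed partial ∂²f/∂u∂v is 0, so the Hessian at any point is diag(f_uu, f_vv) = diag(12(3u^2 - 4u - 5), 18(-v + 2)).
At (1, 1): H = diag(-72, 18).
The eigenvalues have opposite signs, so H is indefinite: a saddle point.

saddle point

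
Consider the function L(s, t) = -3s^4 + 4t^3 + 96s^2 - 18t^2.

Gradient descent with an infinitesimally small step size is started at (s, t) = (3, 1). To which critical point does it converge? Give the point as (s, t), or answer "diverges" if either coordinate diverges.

L is separable, so gradient descent decouples: s follows -∂L/∂s, t follows -∂L/∂t.
∂L/∂s = -12s(s - 4)(s + 4); at s=3 this is 252, so s decreases.
∂L/∂t = 12t(t - 3); at t=1 this is -24, so t increases.
s converges to its nearest critical value 0 (a local min of the s-part); t converges to 3. The iterate converges to (0, 3).

(0, 3)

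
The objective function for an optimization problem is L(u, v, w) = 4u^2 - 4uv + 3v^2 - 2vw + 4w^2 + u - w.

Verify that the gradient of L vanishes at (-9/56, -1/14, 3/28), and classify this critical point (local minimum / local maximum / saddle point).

∇L = (8u - 4v + 1, -4u + 6v - 2w, -2v + 8w - 1); substituting (-9/56, -1/14, 3/28) gives ∇L = (0, 0, 0), so (-9/56, -1/14, 3/28) is indeed a critical point.
The Hessian is constant: H = [[8, -4, 0], [-4, 6, -2], [0, -2, 8]].
Leading principal minors: Δ₁ = 8, Δ₂ = 32, Δ₃ = 224.
All leading minors are positive, so H is positive definite: a local minimum.

local minimum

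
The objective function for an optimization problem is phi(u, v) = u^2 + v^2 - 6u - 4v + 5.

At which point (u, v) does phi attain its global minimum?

(3, 2)

phi(u,v) separates as P(u) + Q(v) + 5, so its minimum is min P + min Q + 5.
P'(u) = 2u - 6 vanishes at u ∈ {3}; Q'(v) = 2v - 4 vanishes at v ∈ {2}.
Local minima of P (where P''>0): P(3)=-9. Local minima of Q: Q(2)=-4.
So the global minimum of phi is P(3) + Q(2) + 5 = -9 − 4 + 5 = -8, attained at (3, 2).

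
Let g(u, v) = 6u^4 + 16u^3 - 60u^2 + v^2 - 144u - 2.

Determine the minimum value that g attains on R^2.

-306

g(u,v) separates as P(u) + Q(v) − 2, so its minimum is min P + min Q − 2.
P'(u) = 24(u - 2)(u + 1)(u + 3) vanishes at u ∈ {-3, -1, 2}; Q'(v) = 2v vanishes at v ∈ {0}.
Local minima of P (where P''>0): P(-3)=-54, P(2)=-304. Local minima of Q: Q(0)=0.
So the global minimum of g is P(2) + Q(0) − 2 = -304 + 0 − 2 = -306, attained at (2, 0).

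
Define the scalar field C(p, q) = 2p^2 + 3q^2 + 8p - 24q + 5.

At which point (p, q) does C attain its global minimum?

C(p,q) separates as A(p) + B(q) + 5, so its minimum is min A + min B + 5.
A'(p) = 4p + 8 vanishes at p ∈ {-2}; B'(q) = 6q - 24 vanishes at q ∈ {4}.
Local minima of A (where A''>0): A(-2)=-8. Local minima of B: B(4)=-48.
So the global minimum of C is A(-2) + B(4) + 5 = -8 − 48 + 5 = -51, attained at (-2, 4).

(-2, 4)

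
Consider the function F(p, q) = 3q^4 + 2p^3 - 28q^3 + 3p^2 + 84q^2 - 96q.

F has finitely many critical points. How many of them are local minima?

F separates as a function of p plus a function of q, so ∇F=0 decouples.
∂F/∂p = 6p(p + 1) = 0 at p ∈ {-1, 0}; ∂F/∂q = 12(q - 4)(q - 2)(q - 1) = 0 at q ∈ {1, 2, 4}.
The Hessian is diagonal: diag(F_pp, F_qq). Second derivatives: F_pp(-1)=-6, F_pp(0)=6; F_qq(1)=36, F_qq(2)=-24, F_qq(4)=72.
Local minima occur where both diagonal entries positive: (0, 1), (0, 4). Count: 2.

2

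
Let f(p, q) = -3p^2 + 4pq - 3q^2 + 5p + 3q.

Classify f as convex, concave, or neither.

f is quadratic, so its Hessian is the constant matrix H = [[-6, 4], [4, -6]].
det(H) = 20, tr(H) = -12.
det(H) > 0 and tr(H) < 0, so H is negative definite everywhere: concave.

concave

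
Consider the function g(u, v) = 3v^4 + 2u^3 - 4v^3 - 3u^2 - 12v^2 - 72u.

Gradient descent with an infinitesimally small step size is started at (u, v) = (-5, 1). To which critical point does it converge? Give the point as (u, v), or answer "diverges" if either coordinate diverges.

g is separable, so gradient descent decouples: u follows -∂g/∂u, v follows -∂g/∂v.
∂g/∂u = 6(u - 4)(u + 3); at u=-5 this is 108, so u decreases.
∂g/∂v = 12v(v - 2)(v + 1); at v=1 this is -24, so v increases.
The u-coordinate has no critical point in that direction and runs off to infinity.

diverges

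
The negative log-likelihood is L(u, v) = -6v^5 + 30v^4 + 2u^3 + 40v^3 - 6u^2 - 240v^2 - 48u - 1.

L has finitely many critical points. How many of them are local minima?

L separates as a function of u plus a function of v, so ∇L=0 decouples.
∂L/∂u = 6(u - 4)(u + 2) = 0 at u ∈ {-2, 4}; ∂L/∂v = -30v(v - 4)(v - 2)(v + 2) = 0 at v ∈ {-2, 0, 2, 4}.
The Hessian is diagonal: diag(L_uu, L_vv). Second derivatives: L_uu(-2)=-36, L_uu(4)=36; L_vv(-2)=1440, L_vv(0)=-480, L_vv(2)=480, L_vv(4)=-1440.
Local minima occur where both diagonal entries positive: (4, -2), (4, 2). Count: 2.

2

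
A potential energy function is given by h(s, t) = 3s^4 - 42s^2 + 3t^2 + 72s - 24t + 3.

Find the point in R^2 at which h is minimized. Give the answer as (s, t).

h(s,t) separates as P(s) + Q(t) + 3, so its minimum is min P + min Q + 3.
P'(s) = 12(s - 2)(s - 1)(s + 3) vanishes at s ∈ {-3, 1, 2}; Q'(t) = 6(t - 4) vanishes at t ∈ {4}.
Local minima of P (where P''>0): P(-3)=-351, P(2)=24. Local minima of Q: Q(4)=-48.
So the global minimum of h is P(-3) + Q(4) + 3 = -351 − 48 + 3 = -396, attained at (-3, 4).

(-3, 4)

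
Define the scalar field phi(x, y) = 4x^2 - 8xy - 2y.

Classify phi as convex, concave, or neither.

neither

phi is quadratic, so its Hessian is the constant matrix H = [[8, -8], [-8, 0]].
det(H) = -64, tr(H) = 8.
det(H) < 0, so H is indefinite: neither convex nor concave.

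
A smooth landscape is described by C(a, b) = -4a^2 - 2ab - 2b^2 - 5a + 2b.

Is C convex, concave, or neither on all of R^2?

C is quadratic, so its Hessian is the constant matrix H = [[-8, -2], [-2, -4]].
det(H) = 28, tr(H) = -12.
det(H) > 0 and tr(H) < 0, so H is negative definite everywhere: concave.

concave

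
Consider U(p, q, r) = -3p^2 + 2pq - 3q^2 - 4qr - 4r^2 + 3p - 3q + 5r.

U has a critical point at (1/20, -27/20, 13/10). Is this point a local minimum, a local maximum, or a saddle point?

The Hessian is constant: H = [[-6, 2, 0], [2, -6, -4], [0, -4, -8]].
Leading principal minors: Δ₁ = -6, Δ₂ = 32, Δ₃ = -160.
The minors alternate sign starting negative (−, +, −), so H is negative definite: a local maximum.

local maximum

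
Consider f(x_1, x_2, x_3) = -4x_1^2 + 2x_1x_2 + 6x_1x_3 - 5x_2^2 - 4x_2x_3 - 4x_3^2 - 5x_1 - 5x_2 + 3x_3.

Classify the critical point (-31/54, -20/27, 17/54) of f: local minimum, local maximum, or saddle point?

The Hessian is constant: H = [[-8, 2, 6], [2, -10, -4], [6, -4, -8]].
Leading principal minors: Δ₁ = -8, Δ₂ = 76, Δ₃ = -216.
The minors alternate sign starting negative (−, +, −), so H is negative definite: a local maximum.

local maximum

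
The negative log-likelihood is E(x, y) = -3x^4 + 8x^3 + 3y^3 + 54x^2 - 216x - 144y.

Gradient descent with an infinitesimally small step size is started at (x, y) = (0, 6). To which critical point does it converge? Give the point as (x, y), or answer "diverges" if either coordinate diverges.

E is separable, so gradient descent decouples: x follows -∂E/∂x, y follows -∂E/∂y.
∂E/∂x = -12(x - 3)(x - 2)(x + 3); at x=0 this is -216, so x increases.
∂E/∂y = 9(y - 4)(y + 4); at y=6 this is 180, so y decreases.
x converges to its nearest critical value 2 (a local min of the x-part); y converges to 4. The iterate converges to (2, 4).

(2, 4)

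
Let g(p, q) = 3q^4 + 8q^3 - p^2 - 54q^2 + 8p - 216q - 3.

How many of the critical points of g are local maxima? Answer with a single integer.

g separates as a function of p plus a function of q, so ∇g=0 decouples.
∂g/∂p = -2(p - 4) = 0 at p ∈ {4}; ∂g/∂q = 12(q - 3)(q + 2)(q + 3) = 0 at q ∈ {-3, -2, 3}.
The Hessian is diagonal: diag(g_pp, g_qq). Second derivatives: g_pp(4)=-2; g_qq(-3)=72, g_qq(-2)=-60, g_qq(3)=360.
Local maxima occur where both diagonal entries negative: (4, -2). Count: 1.

1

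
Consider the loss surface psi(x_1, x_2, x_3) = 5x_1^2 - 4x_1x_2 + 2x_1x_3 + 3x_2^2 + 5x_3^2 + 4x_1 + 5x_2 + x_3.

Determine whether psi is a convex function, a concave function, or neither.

psi is quadratic, so its Hessian is the constant matrix H = [[10, -4, 2], [-4, 6, 0], [2, 0, 10]].
Leading principal minors: 10, 44, 416.
All positive ⇒ H ≻ 0 ⇒ convex.

convex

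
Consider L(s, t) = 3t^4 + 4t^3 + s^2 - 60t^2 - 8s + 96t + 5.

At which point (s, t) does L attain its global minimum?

(4, -4)

L(s,t) separates as P(s) + Q(t) + 5, so its minimum is min P + min Q + 5.
P'(s) = 2s - 8 vanishes at s ∈ {4}; Q'(t) = 12(t - 2)(t - 1)(t + 4) vanishes at t ∈ {-4, 1, 2}.
Local minima of P (where P''>0): P(4)=-16. Local minima of Q: Q(-4)=-832, Q(2)=32.
So the global minimum of L is P(4) + Q(-4) + 5 = -16 − 832 + 5 = -843, attained at (4, -4).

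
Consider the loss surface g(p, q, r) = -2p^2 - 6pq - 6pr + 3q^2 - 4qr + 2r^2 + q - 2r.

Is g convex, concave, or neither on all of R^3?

g is quadratic, so its Hessian is the constant matrix H = [[-4, -6, -6], [-6, 6, -4], [-6, -4, 4]].
Leading principal minors: -4, -60, -680.
Neither pattern holds ⇒ H is indefinite ⇒ neither convex nor concave.

neither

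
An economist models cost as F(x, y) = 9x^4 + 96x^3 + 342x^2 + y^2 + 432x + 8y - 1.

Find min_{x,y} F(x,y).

-194

F(x,y) separates as P(x) + Q(y) − 1, so its minimum is min P + min Q − 1.
P'(x) = 36(x + 1)(x + 3)(x + 4) vanishes at x ∈ {-4, -3, -1}; Q'(y) = 2y + 8 vanishes at y ∈ {-4}.
Local minima of P (where P''>0): P(-4)=-96, P(-1)=-177. Local minima of Q: Q(-4)=-16.
So the global minimum of F is P(-1) + Q(-4) − 1 = -177 − 16 − 1 = -194, attained at (-1, -4).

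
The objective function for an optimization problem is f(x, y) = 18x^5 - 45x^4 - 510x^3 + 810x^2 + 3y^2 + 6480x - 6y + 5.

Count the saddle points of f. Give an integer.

2

f separates as a function of x plus a function of y, so ∇f=0 decouples.
∂f/∂x = 90(x - 4)(x - 3)(x + 2)(x + 3) = 0 at x ∈ {-3, -2, 3, 4}; ∂f/∂y = 6(y - 1) = 0 at y ∈ {1}.
The Hessian is diagonal: diag(f_xx, f_yy). Second derivatives: f_xx(-3)=-3780, f_xx(-2)=2700, f_xx(3)=-2700, f_xx(4)=3780; f_yy(1)=6.
Saddle points occur where the two diagonal entries have opposite signs: (-3, 1), (3, 1). Count: 2.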